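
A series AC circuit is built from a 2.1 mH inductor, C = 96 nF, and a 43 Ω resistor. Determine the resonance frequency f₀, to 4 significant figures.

ω₀ = 1/√(LC) = 1/√(0.0021 × 9.6e-08) = 70430 rad/s
f₀ = ω₀/(2π) = 11.21 kHz

11.21 kHz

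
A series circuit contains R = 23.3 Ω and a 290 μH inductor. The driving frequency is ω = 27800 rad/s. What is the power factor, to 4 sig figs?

0.9450

X_L = ωL = 8.062 Ω
Z = 23.30 + j8.062 Ω
|Z| = √(23.30² + 8.062²) = 24.66 Ω
∠Z = arctan(8.062/23.30) = 19.09°
cos φ = cos(19.09°) = 0.9450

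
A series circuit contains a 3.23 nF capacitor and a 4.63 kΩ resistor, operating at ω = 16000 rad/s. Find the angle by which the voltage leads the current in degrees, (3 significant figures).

-76.5°

X_C = 1/(ωC) = 19300 Ω
Z = 4630 − j19300 Ω
|Z| = √(4630² + 19300²) = 19900 Ω
∠Z = arctan(-19300/4630) = -76.5°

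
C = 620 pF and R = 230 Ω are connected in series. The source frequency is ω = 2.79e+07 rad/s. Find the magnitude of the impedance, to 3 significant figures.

237 Ω

X_C = 1/(ωC) = 57.8 Ω
Z = 230 − j57.8 Ω
|Z| = √(230² + 57.8²) = 237 Ω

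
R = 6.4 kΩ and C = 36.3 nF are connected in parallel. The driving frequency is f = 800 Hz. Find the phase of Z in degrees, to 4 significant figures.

ω = 2πf = 5027 rad/s
X_C = 1/(ωC) = 5481 Ω
Parallel: admittances add. Y = 1/R + jωC
Y = (0.0001563 + j0.0001825) S
|Y| = 0.0002402 S → |Z| = 1/|Y| = 4163 Ω, ∠Z = −∠Y = -49.43°

-49.43°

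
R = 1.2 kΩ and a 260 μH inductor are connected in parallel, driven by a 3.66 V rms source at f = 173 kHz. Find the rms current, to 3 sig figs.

13.3 mA

ω = 2πf = 1.087e+06 rad/s
X_L = ωL = 283 Ω
Parallel: admittances add. Y = 1/R + 1/(jωL)
Y = (0.000833 − j0.00354) S
|Y| = 0.00364 S → |Z| = 1/|Y| = 275 Ω, ∠Z = −∠Y = 76.7°
I = V/|Z| = 3.66/275 = 13.3 mA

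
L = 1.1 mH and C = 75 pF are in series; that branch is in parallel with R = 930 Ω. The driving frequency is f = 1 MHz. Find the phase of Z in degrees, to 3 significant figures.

11.0°

ω = 2πf = 6.283e+06 rad/s
X_L = ωL = 6910 Ω
X_C = 1/(ωC) = 2120 Ω
Branch 1: Z₁ = R = 930 Ω
Branch 2 (series LC): Z₂ = j(X_L − X_C) = j4790 Ω
Parallel: Z = Z₁Z₂/(Z₁+Z₂), |Z| = 913 Ω, ∠Z = 11.0°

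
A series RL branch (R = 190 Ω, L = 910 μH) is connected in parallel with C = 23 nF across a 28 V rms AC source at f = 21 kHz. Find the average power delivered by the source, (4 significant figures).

2.949 W

ω = 2πf = 131900 rad/s
X_L = ωL = 120.1 Ω
X_C = 1/(ωC) = 329.5 Ω
Branch 1 (R+jX_L): Z₁ = 190.0 + j120.1 Ω, |Z₁| = 224.8 Ω
Branch 2 (−jX_C): Z₂ = −j329.5 Ω
Parallel: Z = Z₁Z₂/(Z₁+Z₂), |Z| = 261.9 Ω, ∠Z = -9.922°
I = V/|Z| = 106.9 mA
P = VI cos φ = 28 × 0.1069 × cos(-9.922°) = 2.949 W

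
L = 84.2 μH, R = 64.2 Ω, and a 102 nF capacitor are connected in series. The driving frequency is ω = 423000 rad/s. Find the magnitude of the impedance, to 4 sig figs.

65.39 Ω

X_L = ωL = 35.62 Ω
X_C = 1/(ωC) = 23.18 Ω
Net reactance X = X_L − X_C = 12.44 Ω
Z = 64.20 + j12.44 Ω
|Z| = √(64.20² + 12.44²) = 65.39 Ω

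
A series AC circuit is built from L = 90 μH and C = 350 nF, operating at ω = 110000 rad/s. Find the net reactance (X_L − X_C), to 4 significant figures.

-16.07 Ω

X_L = ωL = 9.900 Ω
X_C = 1/(ωC) = 25.97 Ω
X = 9.900 − 25.97 = -16.07 Ω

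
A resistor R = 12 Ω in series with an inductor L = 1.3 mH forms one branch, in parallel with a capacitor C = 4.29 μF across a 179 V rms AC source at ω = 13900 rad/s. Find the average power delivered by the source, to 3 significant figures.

X_L = ωL = 18.1 Ω
X_C = 1/(ωC) = 16.8 Ω
Branch 1 (R+jX_L): Z₁ = 12.0 + j18.1 Ω, |Z₁| = 21.7 Ω
Branch 2 (−jX_C): Z₂ = −j16.8 Ω
Parallel: Z = Z₁Z₂/(Z₁+Z₂), |Z| = 30.1 Ω, ∠Z = -39.8°
I = V/|Z| = 5.94 A
P = VI cos φ = 179 × 5.94 × cos(-39.8°) = 817 W

817 W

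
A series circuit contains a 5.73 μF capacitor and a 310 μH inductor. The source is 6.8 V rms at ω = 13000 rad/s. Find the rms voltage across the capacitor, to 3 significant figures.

X_L = ωL = 4.03 Ω
X_C = 1/(ωC) = 13.4 Ω
Net reactance X = X_L − X_C = -9.39 Ω
Z = − j9.39 Ω
|Z| = √(0² + 9.39²) = 9.39 Ω
I = V/|Z| = 724 mA
V_C = I·|Z_C| = 0.724 × 13.4 = 9.72 V

9.72 V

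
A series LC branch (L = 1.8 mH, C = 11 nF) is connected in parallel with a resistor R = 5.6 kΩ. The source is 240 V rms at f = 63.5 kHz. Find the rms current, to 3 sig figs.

ω = 2πf = 399000 rad/s
X_L = ωL = 718 Ω
X_C = 1/(ωC) = 228 Ω
Branch 1: Z₁ = R = 5600 Ω
Branch 2 (series LC): Z₂ = j(X_L − X_C) = j490 Ω
Parallel: Z = Z₁Z₂/(Z₁+Z₂), |Z| = 488 Ω, ∠Z = 85.0°
I = V/|Z| = 240/488 = 491 mA

491 mA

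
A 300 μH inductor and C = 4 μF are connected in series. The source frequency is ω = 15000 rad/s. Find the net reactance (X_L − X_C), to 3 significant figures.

-12.2 Ω

X_L = ωL = 4.50 Ω
X_C = 1/(ωC) = 16.7 Ω
X = 4.50 − 16.7 = -12.2 Ω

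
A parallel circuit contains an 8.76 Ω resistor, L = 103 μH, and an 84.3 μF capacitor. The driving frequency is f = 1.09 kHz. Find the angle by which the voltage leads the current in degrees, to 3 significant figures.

ω = 2πf = 6849 rad/s
X_L = ωL = 0.705 Ω
X_C = 1/(ωC) = 1.73 Ω
Parallel: admittances add. Y = 1/R + 1/(jωL) + jωC
Y = (0.114 − j0.840) S
|Y| = 0.848 S → |Z| = 1/|Y| = 1.18 Ω, ∠Z = −∠Y = 82.3°

82.3°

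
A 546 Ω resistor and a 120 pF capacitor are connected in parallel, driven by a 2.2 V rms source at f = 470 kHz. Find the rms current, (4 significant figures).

ω = 2πf = 2.953e+06 rad/s
X_C = 1/(ωC) = 2822 Ω
Parallel: admittances add. Y = 1/R + jωC
Y = (0.001832 + j0.0003544) S
|Y| = 0.001865 S → |Z| = 1/|Y| = 536.1 Ω, ∠Z = −∠Y = -10.95°
I = V/|Z| = 2.2/536.1 = 4.104 mA

4.104 mA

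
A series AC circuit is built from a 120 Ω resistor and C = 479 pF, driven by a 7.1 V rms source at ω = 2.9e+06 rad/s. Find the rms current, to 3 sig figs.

X_C = 1/(ωC) = 720 Ω
Z = 120 − j720 Ω
|Z| = √(120² + 720²) = 730 Ω
I = V/|Z| = 7.1/730 = 9.73 mA

9.73 mA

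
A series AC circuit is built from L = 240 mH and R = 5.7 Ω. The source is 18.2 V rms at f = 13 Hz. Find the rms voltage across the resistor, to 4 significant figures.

5.081 V

ω = 2πf = 81.68 rad/s
X_L = ωL = 19.60 Ω
Z = 5.700 + j19.60 Ω
|Z| = √(5.700² + 19.60²) = 20.42 Ω
I = V/|Z| = 891.5 mA
V_R = I·|Z_R| = 0.8915 × 5.700 = 5.081 V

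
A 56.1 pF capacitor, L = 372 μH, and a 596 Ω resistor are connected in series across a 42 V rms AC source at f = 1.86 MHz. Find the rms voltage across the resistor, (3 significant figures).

8.68 V

ω = 2πf = 1.169e+07 rad/s
X_L = ωL = 4350 Ω
X_C = 1/(ωC) = 1530 Ω
Net reactance X = X_L − X_C = 2820 Ω
Z = 596 + j2820 Ω
|Z| = √(596² + 2820²) = 2880 Ω
I = V/|Z| = 14.6 mA
V_R = I·|Z_R| = 0.0146 × 596 = 8.68 V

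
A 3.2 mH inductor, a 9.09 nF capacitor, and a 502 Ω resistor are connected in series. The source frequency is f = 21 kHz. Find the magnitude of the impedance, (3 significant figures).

ω = 2πf = 131900 rad/s
X_L = ωL = 422 Ω
X_C = 1/(ωC) = 834 Ω
Net reactance X = X_L − X_C = -412 Ω
Z = 502 − j412 Ω
|Z| = √(502² + 412²) = 649 Ω

649 Ω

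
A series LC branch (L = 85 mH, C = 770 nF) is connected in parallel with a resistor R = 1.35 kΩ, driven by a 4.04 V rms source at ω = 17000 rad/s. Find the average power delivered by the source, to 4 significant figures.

X_L = ωL = 1445 Ω
X_C = 1/(ωC) = 76.39 Ω
Branch 1: Z₁ = R = 1350 Ω
Branch 2 (series LC): Z₂ = j(X_L − X_C) = j1369 Ω
Parallel: Z = Z₁Z₂/(Z₁+Z₂), |Z| = 961.1 Ω, ∠Z = 44.61°
I = V/|Z| = 4.203 mA
P = VI cos φ = 4.04 × 0.004203 × cos(44.61°) = 12.09 mW

12.09 mW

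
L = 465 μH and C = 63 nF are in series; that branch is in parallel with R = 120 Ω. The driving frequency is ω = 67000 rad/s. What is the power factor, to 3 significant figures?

X_L = ωL = 31.2 Ω
X_C = 1/(ωC) = 237 Ω
Branch 1: Z₁ = R = 120 Ω
Branch 2 (series LC): Z₂ = j(X_L − X_C) = −j206 Ω
Parallel: Z = Z₁Z₂/(Z₁+Z₂), |Z| = 104 Ω, ∠Z = -30.3°
cos φ = cos(-30.3°) = 0.864

0.864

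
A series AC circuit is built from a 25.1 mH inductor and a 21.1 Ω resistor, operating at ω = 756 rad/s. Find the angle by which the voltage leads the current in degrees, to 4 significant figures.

41.97°

X_L = ωL = 18.98 Ω
Z = 21.10 + j18.98 Ω
|Z| = √(21.10² + 18.98²) = 28.38 Ω
∠Z = arctan(18.98/21.10) = 41.97°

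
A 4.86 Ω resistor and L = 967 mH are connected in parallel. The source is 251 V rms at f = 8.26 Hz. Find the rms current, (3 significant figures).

51.9 A

ω = 2πf = 51.90 rad/s
X_L = ωL = 50.2 Ω
Parallel: admittances add. Y = 1/R + 1/(jωL)
Y = (0.206 − j0.0199) S
|Y| = 0.207 S → |Z| = 1/|Y| = 4.84 Ω, ∠Z = −∠Y = 5.53°
I = V/|Z| = 251/4.84 = 51.9 A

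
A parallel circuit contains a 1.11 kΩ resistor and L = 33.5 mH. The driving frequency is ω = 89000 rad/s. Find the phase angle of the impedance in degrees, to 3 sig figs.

20.4°

X_L = ωL = 2980 Ω
Parallel: admittances add. Y = 1/R + 1/(jωL)
Y = (0.000901 − j0.000335) S
|Y| = 0.000961 S → |Z| = 1/|Y| = 1040 Ω, ∠Z = −∠Y = 20.4°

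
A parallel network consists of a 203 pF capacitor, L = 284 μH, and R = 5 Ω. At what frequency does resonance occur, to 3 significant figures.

663 kHz

ω₀ = 1/√(LC) = 1/√(0.000284 × 2.03e-10) = 4.165e+06 rad/s
f₀ = ω₀/(2π) = 663 kHz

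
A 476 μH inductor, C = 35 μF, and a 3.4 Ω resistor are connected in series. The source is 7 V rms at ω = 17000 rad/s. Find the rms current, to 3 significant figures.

965 mA

X_L = ωL = 8.09 Ω
X_C = 1/(ωC) = 1.68 Ω
Net reactance X = X_L − X_C = 6.41 Ω
Z = 3.40 + j6.41 Ω
|Z| = √(3.40² + 6.41²) = 7.26 Ω
I = V/|Z| = 7/7.26 = 965 mA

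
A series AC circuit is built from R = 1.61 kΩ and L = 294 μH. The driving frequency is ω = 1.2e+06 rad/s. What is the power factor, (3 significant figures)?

0.977

X_L = ωL = 353 Ω
Z = 1610 + j353 Ω
|Z| = √(1610² + 353²) = 1650 Ω
∠Z = arctan(353/1610) = 12.4°
cos φ = cos(12.4°) = 0.977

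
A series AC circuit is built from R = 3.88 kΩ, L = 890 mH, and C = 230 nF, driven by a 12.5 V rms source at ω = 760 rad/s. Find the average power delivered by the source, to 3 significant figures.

15.0 mW

X_L = ωL = 676 Ω
X_C = 1/(ωC) = 5720 Ω
Net reactance X = X_L − X_C = -5040 Ω
Z = 3880 − j5040 Ω
|Z| = √(3880² + 5040²) = 6360 Ω
∠Z = arctan(-5040/3880) = -52.4°
I = V/|Z| = 1.96 mA
P = VI cos φ = 12.5 × 0.00196 × cos(-52.4°) = 15.0 mW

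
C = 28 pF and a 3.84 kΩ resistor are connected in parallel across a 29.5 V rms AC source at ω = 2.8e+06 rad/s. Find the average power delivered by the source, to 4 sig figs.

X_C = 1/(ωC) = 12760 Ω
Parallel: admittances add. Y = 1/R + jωC
Y = (0.0002604 + j7.84e-05) S
|Y| = 0.0002720 S → |Z| = 1/|Y| = 3677 Ω, ∠Z = −∠Y = -16.75°
I = V/|Z| = 8.023 mA
P = VI cos φ = 29.5 × 0.008023 × cos(-16.75°) = 226.6 mW

226.6 mW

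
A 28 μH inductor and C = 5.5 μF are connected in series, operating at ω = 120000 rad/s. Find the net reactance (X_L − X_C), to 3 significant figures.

X_L = ωL = 3.36 Ω
X_C = 1/(ωC) = 1.52 Ω
X = 3.36 − 1.52 = 1.84 Ω

1.84 Ω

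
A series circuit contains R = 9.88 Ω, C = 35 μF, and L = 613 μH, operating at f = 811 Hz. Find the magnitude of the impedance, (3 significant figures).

10.2 Ω

ω = 2πf = 5096 rad/s
X_L = ωL = 3.12 Ω
X_C = 1/(ωC) = 5.61 Ω
Net reactance X = X_L − X_C = -2.48 Ω
Z = 9.88 − j2.48 Ω
|Z| = √(9.88² + 2.48²) = 10.2 Ω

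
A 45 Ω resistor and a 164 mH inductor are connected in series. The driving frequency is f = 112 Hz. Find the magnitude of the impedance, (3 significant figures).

ω = 2πf = 703.7 rad/s
X_L = ωL = 115 Ω
Z = 45.0 + j115 Ω
|Z| = √(45.0² + 115²) = 124 Ω

124 Ω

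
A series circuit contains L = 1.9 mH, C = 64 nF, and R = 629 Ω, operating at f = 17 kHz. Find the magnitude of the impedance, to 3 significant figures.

632 Ω

ω = 2πf = 106800 rad/s
X_L = ωL = 203 Ω
X_C = 1/(ωC) = 146 Ω
Net reactance X = X_L − X_C = 56.7 Ω
Z = 629 + j56.7 Ω
|Z| = √(629² + 56.7²) = 632 Ω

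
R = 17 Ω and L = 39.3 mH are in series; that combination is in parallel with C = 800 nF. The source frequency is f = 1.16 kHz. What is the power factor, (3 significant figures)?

0.0875

ω = 2πf = 7288 rad/s
X_L = ωL = 286 Ω
X_C = 1/(ωC) = 172 Ω
Branch 1 (R+jX_L): Z₁ = 17.0 + j286 Ω, |Z₁| = 287 Ω
Branch 2 (−jX_C): Z₂ = −j172 Ω
Parallel: Z = Z₁Z₂/(Z₁+Z₂), |Z| = 424 Ω, ∠Z = -85.0°
cos φ = cos(-85.0°) = 0.0875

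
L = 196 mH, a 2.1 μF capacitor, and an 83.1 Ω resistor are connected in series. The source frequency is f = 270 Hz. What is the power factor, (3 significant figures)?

ω = 2πf = 1696 rad/s
X_L = ωL = 333 Ω
X_C = 1/(ωC) = 281 Ω
Net reactance X = X_L − X_C = 51.8 Ω
Z = 83.1 + j51.8 Ω
|Z| = √(83.1² + 51.8²) = 97.9 Ω
∠Z = arctan(51.8/83.1) = 31.9°
cos φ = cos(31.9°) = 0.849

0.849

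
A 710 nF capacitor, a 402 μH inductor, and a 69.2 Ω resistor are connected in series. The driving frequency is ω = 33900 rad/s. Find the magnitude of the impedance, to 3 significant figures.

74.6 Ω

X_L = ωL = 13.6 Ω
X_C = 1/(ωC) = 41.5 Ω
Net reactance X = X_L − X_C = -27.9 Ω
Z = 69.2 − j27.9 Ω
|Z| = √(69.2² + 27.9²) = 74.6 Ω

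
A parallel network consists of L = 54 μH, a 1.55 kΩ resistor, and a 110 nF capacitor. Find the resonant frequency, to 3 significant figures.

ω₀ = 1/√(LC) = 1/√(5.4e-05 × 1.1e-07) = 410300 rad/s
f₀ = ω₀/(2π) = 65.3 kHz

65.3 kHz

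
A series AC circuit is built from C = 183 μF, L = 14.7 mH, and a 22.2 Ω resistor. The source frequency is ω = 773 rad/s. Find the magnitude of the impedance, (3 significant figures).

X_L = ωL = 11.4 Ω
X_C = 1/(ωC) = 7.07 Ω
Net reactance X = X_L − X_C = 4.29 Ω
Z = 22.2 + j4.29 Ω
|Z| = √(22.2² + 4.29²) = 22.6 Ω

22.6 Ω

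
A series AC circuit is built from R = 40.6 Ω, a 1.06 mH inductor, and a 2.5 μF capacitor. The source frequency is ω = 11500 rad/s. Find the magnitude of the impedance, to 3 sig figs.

46.5 Ω

X_L = ωL = 12.2 Ω
X_C = 1/(ωC) = 34.8 Ω
Net reactance X = X_L − X_C = -22.6 Ω
Z = 40.6 − j22.6 Ω
|Z| = √(40.6² + 22.6²) = 46.5 Ω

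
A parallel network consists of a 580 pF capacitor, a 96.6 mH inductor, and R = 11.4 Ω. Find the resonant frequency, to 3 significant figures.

ω₀ = 1/√(LC) = 1/√(0.0966 × 5.8e-10) = 133600 rad/s
f₀ = ω₀/(2π) = 21.3 kHz

21.3 kHz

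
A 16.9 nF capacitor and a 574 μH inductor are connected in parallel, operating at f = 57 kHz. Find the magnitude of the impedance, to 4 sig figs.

841.6 Ω

ω = 2πf = 358100 rad/s
X_L = ωL = 205.6 Ω
X_C = 1/(ωC) = 165.2 Ω
Parallel: admittances add. Y = 1/(jωL) + jωC
Y = (0 + j0.001188) S
|Y| = 0.001188 S → |Z| = 1/|Y| = 841.6 Ω, ∠Z = −∠Y = -90.00°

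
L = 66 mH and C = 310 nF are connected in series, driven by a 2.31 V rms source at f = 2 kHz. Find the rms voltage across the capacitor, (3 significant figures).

ω = 2πf = 12570 rad/s
X_L = ωL = 829 Ω
X_C = 1/(ωC) = 257 Ω
Net reactance X = X_L − X_C = 573 Ω
Z = j573 Ω
|Z| = √(0² + 573²) = 573 Ω
I = V/|Z| = 4.03 mA
V_C = I·|Z_C| = 0.00403 × 257 = 1.04 V

1.04 V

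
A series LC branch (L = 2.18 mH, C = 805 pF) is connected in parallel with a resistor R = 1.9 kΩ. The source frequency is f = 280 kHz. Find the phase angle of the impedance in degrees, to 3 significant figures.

31.3°

ω = 2πf = 1.759e+06 rad/s
X_L = ωL = 3840 Ω
X_C = 1/(ωC) = 706 Ω
Branch 1: Z₁ = R = 1900 Ω
Branch 2 (series LC): Z₂ = j(X_L − X_C) = j3130 Ω
Parallel: Z = Z₁Z₂/(Z₁+Z₂), |Z| = 1620 Ω, ∠Z = 31.3°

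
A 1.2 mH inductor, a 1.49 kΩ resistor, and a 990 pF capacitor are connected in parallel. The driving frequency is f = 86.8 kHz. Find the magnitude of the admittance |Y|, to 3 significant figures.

ω = 2πf = 545400 rad/s
X_L = ωL = 654 Ω
X_C = 1/(ωC) = 1850 Ω
Parallel: admittances add. Y = 1/R + 1/(jωL) + jωC
Y = (0.000671 − j0.000988) S
|Y| = 0.00119 S → |Z| = 1/|Y| = 837 Ω, ∠Z = −∠Y = 55.8°

1.19 mS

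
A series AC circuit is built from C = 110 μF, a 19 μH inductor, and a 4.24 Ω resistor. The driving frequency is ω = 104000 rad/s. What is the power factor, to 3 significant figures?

0.913

X_L = ωL = 1.98 Ω
X_C = 1/(ωC) = 0.0874 Ω
Net reactance X = X_L − X_C = 1.89 Ω
Z = 4.24 + j1.89 Ω
|Z| = √(4.24² + 1.89²) = 4.64 Ω
∠Z = arctan(1.89/4.24) = 24.0°
cos φ = cos(24.0°) = 0.913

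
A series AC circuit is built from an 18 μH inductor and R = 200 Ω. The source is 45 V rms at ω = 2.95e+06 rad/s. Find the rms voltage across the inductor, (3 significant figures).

11.5 V

X_L = ωL = 53.1 Ω
Z = 200 + j53.1 Ω
|Z| = √(200² + 53.1²) = 207 Ω
I = V/|Z| = 217 mA
V_L = I·|Z_L| = 0.217 × 53.1 = 11.5 V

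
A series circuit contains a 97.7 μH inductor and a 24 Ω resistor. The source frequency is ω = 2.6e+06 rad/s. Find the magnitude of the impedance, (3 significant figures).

X_L = ωL = 254 Ω
Z = 24.0 + j254 Ω
|Z| = √(24.0² + 254²) = 255 Ω

255 Ω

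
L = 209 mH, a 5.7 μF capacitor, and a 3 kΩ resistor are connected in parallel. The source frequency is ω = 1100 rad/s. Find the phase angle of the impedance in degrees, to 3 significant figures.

X_L = ωL = 230 Ω
X_C = 1/(ωC) = 159 Ω
Parallel: admittances add. Y = 1/R + 1/(jωL) + jωC
Y = (0.000333 + j0.00192) S
|Y| = 0.00195 S → |Z| = 1/|Y| = 513 Ω, ∠Z = −∠Y = -80.2°

-80.2°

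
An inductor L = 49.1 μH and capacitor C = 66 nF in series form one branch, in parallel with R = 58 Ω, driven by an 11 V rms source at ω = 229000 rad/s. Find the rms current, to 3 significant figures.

X_L = ωL = 11.2 Ω
X_C = 1/(ωC) = 66.2 Ω
Branch 1: Z₁ = R = 58.0 Ω
Branch 2 (series LC): Z₂ = j(X_L − X_C) = −j54.9 Ω
Parallel: Z = Z₁Z₂/(Z₁+Z₂), |Z| = 39.9 Ω, ∠Z = -46.6°
I = V/|Z| = 11/39.9 = 276 mA

276 mA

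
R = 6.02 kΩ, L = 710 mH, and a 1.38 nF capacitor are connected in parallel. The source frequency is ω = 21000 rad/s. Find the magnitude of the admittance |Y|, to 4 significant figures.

170.4 μS

X_L = ωL = 14910 Ω
X_C = 1/(ωC) = 34510 Ω
Parallel: admittances add. Y = 1/R + 1/(jωL) + jωC
Y = (0.0001661 − j3.809e-05) S
|Y| = 0.0001704 S → |Z| = 1/|Y| = 5868 Ω, ∠Z = −∠Y = 12.91°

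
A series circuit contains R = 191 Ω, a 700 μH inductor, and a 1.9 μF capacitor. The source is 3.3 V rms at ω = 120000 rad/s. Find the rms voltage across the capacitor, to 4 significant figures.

X_L = ωL = 84.00 Ω
X_C = 1/(ωC) = 4.386 Ω
Net reactance X = X_L − X_C = 79.61 Ω
Z = 191.0 + j79.61 Ω
|Z| = √(191.0² + 79.61²) = 206.9 Ω
I = V/|Z| = 15.95 mA
V_C = I·|Z_C| = 0.01595 × 4.386 = 0.06995 V

0.06995 V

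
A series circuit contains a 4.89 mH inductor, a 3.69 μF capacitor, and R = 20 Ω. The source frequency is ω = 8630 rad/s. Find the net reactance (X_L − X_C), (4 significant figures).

X_L = ωL = 42.20 Ω
X_C = 1/(ωC) = 31.40 Ω
X = 42.20 − 31.40 = 10.80 Ω

10.80 Ω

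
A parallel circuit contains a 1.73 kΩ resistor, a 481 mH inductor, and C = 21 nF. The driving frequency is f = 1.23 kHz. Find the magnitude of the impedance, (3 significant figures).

1700 Ω

ω = 2πf = 7728 rad/s
X_L = ωL = 3720 Ω
X_C = 1/(ωC) = 6160 Ω
Parallel: admittances add. Y = 1/R + 1/(jωL) + jωC
Y = (0.000578 − j0.000107) S
|Y| = 0.000588 S → |Z| = 1/|Y| = 1700 Ω, ∠Z = −∠Y = 10.5°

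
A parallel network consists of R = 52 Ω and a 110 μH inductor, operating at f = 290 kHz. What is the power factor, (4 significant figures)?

ω = 2πf = 1.822e+06 rad/s
X_L = ωL = 200.4 Ω
Parallel: admittances add. Y = 1/R + 1/(jωL)
Y = (0.01923 − j0.004989) S
|Y| = 0.01987 S → |Z| = 1/|Y| = 50.33 Ω, ∠Z = −∠Y = 14.54°
cos φ = cos(14.54°) = 0.9680

0.9680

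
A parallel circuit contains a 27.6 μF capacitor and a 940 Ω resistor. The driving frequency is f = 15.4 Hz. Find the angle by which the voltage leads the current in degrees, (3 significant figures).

ω = 2πf = 96.76 rad/s
X_C = 1/(ωC) = 374 Ω
Parallel: admittances add. Y = 1/R + jωC
Y = (0.00106 + j0.00267) S
|Y| = 0.00287 S → |Z| = 1/|Y| = 348 Ω, ∠Z = −∠Y = -68.3°

-68.3°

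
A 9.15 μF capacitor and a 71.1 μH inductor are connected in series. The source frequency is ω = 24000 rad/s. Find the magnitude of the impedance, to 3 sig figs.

X_L = ωL = 1.71 Ω
X_C = 1/(ωC) = 4.55 Ω
Net reactance X = X_L − X_C = -2.85 Ω
Z = − j2.85 Ω
|Z| = √(0² + 2.85²) = 2.85 Ω

2.85 Ω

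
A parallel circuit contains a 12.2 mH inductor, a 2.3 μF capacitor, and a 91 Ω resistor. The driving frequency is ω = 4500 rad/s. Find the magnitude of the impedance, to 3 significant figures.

74.0 Ω

X_L = ωL = 54.9 Ω
X_C = 1/(ωC) = 96.6 Ω
Parallel: admittances add. Y = 1/R + 1/(jωL) + jωC
Y = (0.0110 − j0.00786) S
|Y| = 0.0135 S → |Z| = 1/|Y| = 74.0 Ω, ∠Z = −∠Y = 35.6°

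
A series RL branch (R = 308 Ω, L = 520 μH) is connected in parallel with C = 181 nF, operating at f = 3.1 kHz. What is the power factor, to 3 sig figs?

0.688

ω = 2πf = 19480 rad/s
X_L = ωL = 10.1 Ω
X_C = 1/(ωC) = 284 Ω
Branch 1 (R+jX_L): Z₁ = 308 + j10.1 Ω, |Z₁| = 308 Ω
Branch 2 (−jX_C): Z₂ = −j284 Ω
Parallel: Z = Z₁Z₂/(Z₁+Z₂), |Z| = 212 Ω, ∠Z = -46.5°
cos φ = cos(-46.5°) = 0.688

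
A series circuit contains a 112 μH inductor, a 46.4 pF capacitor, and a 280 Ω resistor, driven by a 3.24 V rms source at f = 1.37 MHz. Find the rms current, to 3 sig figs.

2.07 mA

ω = 2πf = 8.608e+06 rad/s
X_L = ωL = 964 Ω
X_C = 1/(ωC) = 2500 Ω
Net reactance X = X_L − X_C = -1540 Ω
Z = 280 − j1540 Ω
|Z| = √(280² + 1540²) = 1560 Ω
I = V/|Z| = 3.24/1560 = 2.07 mA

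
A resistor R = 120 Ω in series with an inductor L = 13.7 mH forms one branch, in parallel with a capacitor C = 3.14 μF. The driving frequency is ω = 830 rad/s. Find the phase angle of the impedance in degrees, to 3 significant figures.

X_L = ωL = 11.4 Ω
X_C = 1/(ωC) = 384 Ω
Branch 1 (R+jX_L): Z₁ = 120 + j11.4 Ω, |Z₁| = 121 Ω
Branch 2 (−jX_C): Z₂ = −j384 Ω
Parallel: Z = Z₁Z₂/(Z₁+Z₂), |Z| = 118 Ω, ∠Z = -12.5°

-12.5°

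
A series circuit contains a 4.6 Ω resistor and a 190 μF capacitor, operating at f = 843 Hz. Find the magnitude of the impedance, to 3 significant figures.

ω = 2πf = 5297 rad/s
X_C = 1/(ωC) = 0.994 Ω
Z = 4.60 − j0.994 Ω
|Z| = √(4.60² + 0.994²) = 4.71 Ω

4.71 Ω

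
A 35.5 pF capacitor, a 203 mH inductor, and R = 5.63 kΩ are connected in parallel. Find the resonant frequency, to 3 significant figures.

ω₀ = 1/√(LC) = 1/√(0.203 × 3.55e-11) = 372500 rad/s
f₀ = ω₀/(2π) = 59.3 kHz

59.3 kHz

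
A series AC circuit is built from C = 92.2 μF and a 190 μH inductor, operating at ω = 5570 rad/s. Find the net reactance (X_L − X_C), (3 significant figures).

-0.889 Ω

X_L = ωL = 1.06 Ω
X_C = 1/(ωC) = 1.95 Ω
X = 1.06 − 1.95 = -0.889 Ω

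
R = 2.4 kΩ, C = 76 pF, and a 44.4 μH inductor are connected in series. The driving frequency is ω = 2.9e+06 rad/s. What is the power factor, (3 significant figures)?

X_L = ωL = 129 Ω
X_C = 1/(ωC) = 4540 Ω
Net reactance X = X_L − X_C = -4410 Ω
Z = 2400 − j4410 Ω
|Z| = √(2400² + 4410²) = 5020 Ω
∠Z = arctan(-4410/2400) = -61.4°
cos φ = cos(-61.4°) = 0.478

0.478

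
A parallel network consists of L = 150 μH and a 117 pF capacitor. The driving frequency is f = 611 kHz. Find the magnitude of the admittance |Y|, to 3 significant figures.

ω = 2πf = 3.839e+06 rad/s
X_L = ωL = 576 Ω
X_C = 1/(ωC) = 2230 Ω
Parallel: admittances add. Y = 1/(jωL) + jωC
Y = (0 − j0.00129) S
|Y| = 0.00129 S → |Z| = 1/|Y| = 777 Ω, ∠Z = −∠Y = 90.0°

1.29 mS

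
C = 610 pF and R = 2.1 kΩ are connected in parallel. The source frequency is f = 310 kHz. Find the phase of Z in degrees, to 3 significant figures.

ω = 2πf = 1.948e+06 rad/s
X_C = 1/(ωC) = 842 Ω
Parallel: admittances add. Y = 1/R + jωC
Y = (0.000476 + j0.00119) S
|Y| = 0.00128 S → |Z| = 1/|Y| = 781 Ω, ∠Z = −∠Y = -68.2°

-68.2°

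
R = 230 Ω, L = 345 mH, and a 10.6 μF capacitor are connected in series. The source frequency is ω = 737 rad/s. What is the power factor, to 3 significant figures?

X_L = ωL = 254 Ω
X_C = 1/(ωC) = 128 Ω
Net reactance X = X_L − X_C = 126 Ω
Z = 230 + j126 Ω
|Z| = √(230² + 126²) = 262 Ω
∠Z = arctan(126/230) = 28.8°
cos φ = cos(28.8°) = 0.877

0.877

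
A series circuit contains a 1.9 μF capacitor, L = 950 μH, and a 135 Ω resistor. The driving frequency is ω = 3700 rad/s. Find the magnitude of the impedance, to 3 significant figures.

194 Ω

X_L = ωL = 3.52 Ω
X_C = 1/(ωC) = 142 Ω
Net reactance X = X_L − X_C = -139 Ω
Z = 135 − j139 Ω
|Z| = √(135² + 139²) = 194 Ω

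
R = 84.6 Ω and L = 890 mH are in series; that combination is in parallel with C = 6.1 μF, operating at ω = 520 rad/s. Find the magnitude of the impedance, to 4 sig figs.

X_L = ωL = 462.8 Ω
X_C = 1/(ωC) = 315.3 Ω
Branch 1 (R+jX_L): Z₁ = 84.60 + j462.8 Ω, |Z₁| = 470.5 Ω
Branch 2 (−jX_C): Z₂ = −j315.3 Ω
Parallel: Z = Z₁Z₂/(Z₁+Z₂), |Z| = 872.1 Ω, ∠Z = -70.53°

872.1 Ω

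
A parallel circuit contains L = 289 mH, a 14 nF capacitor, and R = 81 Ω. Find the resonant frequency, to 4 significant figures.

2.502 kHz

ω₀ = 1/√(LC) = 1/√(0.289 × 1.4e-08) = 15720 rad/s
f₀ = ω₀/(2π) = 2.502 kHz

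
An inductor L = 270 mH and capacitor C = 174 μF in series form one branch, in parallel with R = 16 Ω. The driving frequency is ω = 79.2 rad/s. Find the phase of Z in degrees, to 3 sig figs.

-17.4°

X_L = ωL = 21.4 Ω
X_C = 1/(ωC) = 72.6 Ω
Branch 1: Z₁ = R = 16.0 Ω
Branch 2 (series LC): Z₂ = j(X_L − X_C) = −j51.2 Ω
Parallel: Z = Z₁Z₂/(Z₁+Z₂), |Z| = 15.3 Ω, ∠Z = -17.4°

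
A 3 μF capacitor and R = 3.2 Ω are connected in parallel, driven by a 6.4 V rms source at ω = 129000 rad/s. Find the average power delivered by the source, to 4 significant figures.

12.80 W

X_C = 1/(ωC) = 2.584 Ω
Parallel: admittances add. Y = 1/R + jωC
Y = (0.3125 + j0.3870) S
|Y| = 0.4974 S → |Z| = 1/|Y| = 2.010 Ω, ∠Z = −∠Y = -51.08°
I = V/|Z| = 3.183 A
P = VI cos φ = 6.4 × 3.183 × cos(-51.08°) = 12.80 W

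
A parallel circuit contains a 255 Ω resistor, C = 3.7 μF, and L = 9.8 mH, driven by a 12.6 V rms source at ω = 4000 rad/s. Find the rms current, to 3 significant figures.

144 mA

X_L = ωL = 39.2 Ω
X_C = 1/(ωC) = 67.6 Ω
Parallel: admittances add. Y = 1/R + 1/(jωL) + jωC
Y = (0.00392 − j0.0107) S
|Y| = 0.0114 S → |Z| = 1/|Y| = 87.7 Ω, ∠Z = −∠Y = 69.9°
I = V/|Z| = 12.6/87.7 = 144 mA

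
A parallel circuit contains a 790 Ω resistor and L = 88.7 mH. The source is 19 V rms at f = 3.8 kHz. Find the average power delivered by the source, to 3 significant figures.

457 mW

ω = 2πf = 23880 rad/s
X_L = ωL = 2120 Ω
Parallel: admittances add. Y = 1/R + 1/(jωL)
Y = (0.00127 − j0.000472) S
|Y| = 0.00135 S → |Z| = 1/|Y| = 740 Ω, ∠Z = −∠Y = 20.5°
I = V/|Z| = 25.7 mA
P = VI cos φ = 19 × 0.0257 × cos(20.5°) = 457 mW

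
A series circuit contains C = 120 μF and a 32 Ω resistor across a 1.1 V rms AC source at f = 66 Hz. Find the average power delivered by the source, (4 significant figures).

27.12 mW

ω = 2πf = 414.7 rad/s
X_C = 1/(ωC) = 20.10 Ω
Z = 32.00 − j20.10 Ω
|Z| = √(32.00² + 20.10²) = 37.79 Ω
∠Z = arctan(-20.10/32.00) = -32.13°
I = V/|Z| = 29.11 mA
P = VI cos φ = 1.1 × 0.02911 × cos(-32.13°) = 27.12 mW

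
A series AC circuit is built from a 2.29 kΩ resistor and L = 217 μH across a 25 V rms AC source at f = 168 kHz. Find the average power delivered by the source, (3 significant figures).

ω = 2πf = 1.056e+06 rad/s
X_L = ωL = 229 Ω
Z = 2290 + j229 Ω
|Z| = √(2290² + 229²) = 2300 Ω
∠Z = arctan(229/2290) = 5.71°
I = V/|Z| = 10.9 mA
P = VI cos φ = 25 × 0.0109 × cos(5.71°) = 270 mW

270 mW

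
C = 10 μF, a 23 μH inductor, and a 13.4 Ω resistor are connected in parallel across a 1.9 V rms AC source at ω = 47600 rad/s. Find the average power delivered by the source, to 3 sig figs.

X_L = ωL = 1.09 Ω
X_C = 1/(ωC) = 2.10 Ω
Parallel: admittances add. Y = 1/R + 1/(jωL) + jωC
Y = (0.0746 − j0.437) S
|Y| = 0.444 S → |Z| = 1/|Y| = 2.25 Ω, ∠Z = −∠Y = 80.3°
I = V/|Z| = 843 mA
P = VI cos φ = 1.9 × 0.843 × cos(80.3°) = 269 mW

269 mW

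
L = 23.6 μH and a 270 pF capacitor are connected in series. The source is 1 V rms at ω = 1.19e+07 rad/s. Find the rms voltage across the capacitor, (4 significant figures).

10.24 V

X_L = ωL = 280.8 Ω
X_C = 1/(ωC) = 311.2 Ω
Net reactance X = X_L − X_C = -30.40 Ω
Z = − j30.40 Ω
|Z| = √(0² + 30.40²) = 30.40 Ω
I = V/|Z| = 32.90 mA
V_C = I·|Z_C| = 0.03290 × 311.2 = 10.24 V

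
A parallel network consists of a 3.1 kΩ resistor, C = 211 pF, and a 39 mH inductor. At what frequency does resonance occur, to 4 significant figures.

ω₀ = 1/√(LC) = 1/√(0.039 × 2.11e-10) = 348600 rad/s
f₀ = ω₀/(2π) = 55.48 kHz

55.48 kHz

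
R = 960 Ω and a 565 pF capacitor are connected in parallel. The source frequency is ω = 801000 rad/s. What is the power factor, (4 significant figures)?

X_C = 1/(ωC) = 2210 Ω
Parallel: admittances add. Y = 1/R + jωC
Y = (0.001042 + j0.0004526) S
|Y| = 0.001136 S → |Z| = 1/|Y| = 880.5 Ω, ∠Z = −∠Y = -23.48°
cos φ = cos(-23.48°) = 0.9172

0.9172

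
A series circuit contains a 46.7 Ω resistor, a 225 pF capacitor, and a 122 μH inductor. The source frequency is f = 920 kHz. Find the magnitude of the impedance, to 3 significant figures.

78.9 Ω

ω = 2πf = 5.781e+06 rad/s
X_L = ωL = 705 Ω
X_C = 1/(ωC) = 769 Ω
Net reactance X = X_L − X_C = -63.6 Ω
Z = 46.7 − j63.6 Ω
|Z| = √(46.7² + 63.6²) = 78.9 Ω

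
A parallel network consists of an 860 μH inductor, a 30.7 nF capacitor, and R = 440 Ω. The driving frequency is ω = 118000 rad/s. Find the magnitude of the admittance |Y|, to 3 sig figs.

6.63 mS

X_L = ωL = 101 Ω
X_C = 1/(ωC) = 276 Ω
Parallel: admittances add. Y = 1/R + 1/(jωL) + jωC
Y = (0.00227 − j0.00623) S
|Y| = 0.00663 S → |Z| = 1/|Y| = 151 Ω, ∠Z = −∠Y = 70.0°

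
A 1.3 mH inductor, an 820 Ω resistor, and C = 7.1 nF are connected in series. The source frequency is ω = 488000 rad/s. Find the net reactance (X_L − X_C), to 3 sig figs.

X_L = ωL = 634 Ω
X_C = 1/(ωC) = 289 Ω
X = 634 − 289 = 346 Ω

346 Ω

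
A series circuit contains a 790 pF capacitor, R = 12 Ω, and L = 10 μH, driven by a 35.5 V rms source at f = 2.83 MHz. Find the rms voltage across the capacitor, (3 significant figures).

ω = 2πf = 1.778e+07 rad/s
X_L = ωL = 178 Ω
X_C = 1/(ωC) = 71.2 Ω
Net reactance X = X_L − X_C = 107 Ω
Z = 12.0 + j107 Ω
|Z| = √(12.0² + 107²) = 107 Ω
I = V/|Z| = 331 mA
V_C = I·|Z_C| = 0.331 × 71.2 = 23.6 V

23.6 V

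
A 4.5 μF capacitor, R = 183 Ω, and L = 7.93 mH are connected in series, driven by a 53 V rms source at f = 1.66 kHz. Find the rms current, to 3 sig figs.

ω = 2πf = 10430 rad/s
X_L = ωL = 82.7 Ω
X_C = 1/(ωC) = 21.3 Ω
Net reactance X = X_L − X_C = 61.4 Ω
Z = 183 + j61.4 Ω
|Z| = √(183² + 61.4²) = 193 Ω
I = V/|Z| = 53/193 = 275 mA

275 mA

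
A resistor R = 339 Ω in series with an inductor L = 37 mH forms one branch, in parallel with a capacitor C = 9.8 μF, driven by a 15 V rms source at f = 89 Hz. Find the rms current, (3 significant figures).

ω = 2πf = 559.2 rad/s
X_L = ωL = 20.7 Ω
X_C = 1/(ωC) = 182 Ω
Branch 1 (R+jX_L): Z₁ = 339 + j20.7 Ω, |Z₁| = 340 Ω
Branch 2 (−jX_C): Z₂ = −j182 Ω
Parallel: Z = Z₁Z₂/(Z₁+Z₂), |Z| = 165 Ω, ∠Z = -61.0°
I = V/|Z| = 15/165 = 90.9 mA

90.9 mA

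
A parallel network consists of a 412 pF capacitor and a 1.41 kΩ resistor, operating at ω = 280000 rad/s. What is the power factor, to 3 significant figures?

0.987

X_C = 1/(ωC) = 8670 Ω
Parallel: admittances add. Y = 1/R + jωC
Y = (0.000709 + j0.000115) S
|Y| = 0.000719 S → |Z| = 1/|Y| = 1390 Ω, ∠Z = −∠Y = -9.24°
cos φ = cos(-9.24°) = 0.987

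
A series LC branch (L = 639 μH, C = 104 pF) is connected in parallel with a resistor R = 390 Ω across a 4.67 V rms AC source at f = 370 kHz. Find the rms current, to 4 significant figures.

12.10 mA

ω = 2πf = 2.325e+06 rad/s
X_L = ωL = 1486 Ω
X_C = 1/(ωC) = 4136 Ω
Branch 1: Z₁ = R = 390.0 Ω
Branch 2 (series LC): Z₂ = j(X_L − X_C) = −j2651 Ω
Parallel: Z = Z₁Z₂/(Z₁+Z₂), |Z| = 385.8 Ω, ∠Z = -8.371°
I = V/|Z| = 4.67/385.8 = 12.10 mA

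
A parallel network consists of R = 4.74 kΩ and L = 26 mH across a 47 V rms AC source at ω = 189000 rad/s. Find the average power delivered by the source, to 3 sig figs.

466 mW

X_L = ωL = 4910 Ω
Parallel: admittances add. Y = 1/R + 1/(jωL)
Y = (0.000211 − j0.000204) S
|Y| = 0.000293 S → |Z| = 1/|Y| = 3410 Ω, ∠Z = −∠Y = 44.0°
I = V/|Z| = 13.8 mA
P = VI cos φ = 47 × 0.0138 × cos(44.0°) = 466 mW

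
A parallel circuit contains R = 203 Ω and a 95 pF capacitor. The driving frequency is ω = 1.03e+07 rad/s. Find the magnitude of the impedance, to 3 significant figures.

199 Ω

X_C = 1/(ωC) = 1020 Ω
Parallel: admittances add. Y = 1/R + jωC
Y = (0.00493 + j0.000978) S
|Y| = 0.00502 S → |Z| = 1/|Y| = 199 Ω, ∠Z = −∠Y = -11.2°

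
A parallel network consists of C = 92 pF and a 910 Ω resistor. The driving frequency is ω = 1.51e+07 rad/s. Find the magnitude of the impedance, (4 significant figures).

564.6 Ω

X_C = 1/(ωC) = 719.8 Ω
Parallel: admittances add. Y = 1/R + jωC
Y = (0.001099 + j0.001389) S
|Y| = 0.001771 S → |Z| = 1/|Y| = 564.6 Ω, ∠Z = −∠Y = -51.65°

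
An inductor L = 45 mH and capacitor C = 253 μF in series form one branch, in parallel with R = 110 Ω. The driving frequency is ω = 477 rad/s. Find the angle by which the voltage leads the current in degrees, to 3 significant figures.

83.2°

X_L = ωL = 21.5 Ω
X_C = 1/(ωC) = 8.29 Ω
Branch 1: Z₁ = R = 110 Ω
Branch 2 (series LC): Z₂ = j(X_L − X_C) = j13.2 Ω
Parallel: Z = Z₁Z₂/(Z₁+Z₂), |Z| = 13.1 Ω, ∠Z = 83.2°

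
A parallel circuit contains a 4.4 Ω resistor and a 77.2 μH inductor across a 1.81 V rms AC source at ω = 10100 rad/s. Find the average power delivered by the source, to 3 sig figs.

X_L = ωL = 0.780 Ω
Parallel: admittances add. Y = 1/R + 1/(jωL)
Y = (0.227 − j1.28) S
|Y| = 1.30 S → |Z| = 1/|Y| = 0.768 Ω, ∠Z = −∠Y = 80.0°
I = V/|Z| = 2.36 A
P = VI cos φ = 1.81 × 2.36 × cos(80.0°) = 745 mW

745 mW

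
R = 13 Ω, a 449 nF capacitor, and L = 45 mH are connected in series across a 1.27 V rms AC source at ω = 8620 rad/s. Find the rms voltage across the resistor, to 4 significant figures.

0.1268 V

X_L = ωL = 387.9 Ω
X_C = 1/(ωC) = 258.4 Ω
Net reactance X = X_L − X_C = 129.5 Ω
Z = 13.00 + j129.5 Ω
|Z| = √(13.00² + 129.5²) = 130.2 Ω
I = V/|Z| = 9.756 mA
V_R = I·|Z_R| = 0.009756 × 13.00 = 0.1268 V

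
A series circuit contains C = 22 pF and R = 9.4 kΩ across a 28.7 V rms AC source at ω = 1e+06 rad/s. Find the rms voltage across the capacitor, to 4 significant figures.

X_C = 1/(ωC) = 45450 Ω
Z = 9400 − j45450 Ω
|Z| = √(9400² + 45450²) = 46420 Ω
I = V/|Z| = 618.3 μA
V_C = I·|Z_C| = 0.0006183 × 45450 = 28.11 V

28.11 V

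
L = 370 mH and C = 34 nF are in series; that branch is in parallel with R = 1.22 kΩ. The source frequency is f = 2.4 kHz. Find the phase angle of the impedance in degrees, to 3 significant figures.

ω = 2πf = 15080 rad/s
X_L = ωL = 5580 Ω
X_C = 1/(ωC) = 1950 Ω
Branch 1: Z₁ = R = 1220 Ω
Branch 2 (series LC): Z₂ = j(X_L − X_C) = j3630 Ω
Parallel: Z = Z₁Z₂/(Z₁+Z₂), |Z| = 1160 Ω, ∠Z = 18.6°

18.6°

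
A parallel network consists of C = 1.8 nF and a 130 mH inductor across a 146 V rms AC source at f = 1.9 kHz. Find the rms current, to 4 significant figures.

90.94 mA

ω = 2πf = 11940 rad/s
X_L = ωL = 1552 Ω
X_C = 1/(ωC) = 46540 Ω
Parallel: admittances add. Y = 1/(jωL) + jωC
Y = (0 − j0.0006229) S
|Y| = 0.0006229 S → |Z| = 1/|Y| = 1605 Ω, ∠Z = −∠Y = 90.00°
I = V/|Z| = 146/1605 = 90.94 mA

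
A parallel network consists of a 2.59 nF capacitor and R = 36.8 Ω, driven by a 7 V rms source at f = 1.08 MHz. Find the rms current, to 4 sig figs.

ω = 2πf = 6.786e+06 rad/s
X_C = 1/(ωC) = 56.90 Ω
Parallel: admittances add. Y = 1/R + jωC
Y = (0.02717 + j0.01758) S
|Y| = 0.03236 S → |Z| = 1/|Y| = 30.90 Ω, ∠Z = −∠Y = -32.89°
I = V/|Z| = 7/30.90 = 226.5 mA

226.5 mA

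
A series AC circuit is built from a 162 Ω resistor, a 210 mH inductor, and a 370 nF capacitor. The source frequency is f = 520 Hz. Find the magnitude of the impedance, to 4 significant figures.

ω = 2πf = 3267 rad/s
X_L = ωL = 686.1 Ω
X_C = 1/(ωC) = 827.2 Ω
Net reactance X = X_L − X_C = -141.1 Ω
Z = 162.0 − j141.1 Ω
|Z| = √(162.0² + 141.1²) = 214.8 Ω

214.8 Ω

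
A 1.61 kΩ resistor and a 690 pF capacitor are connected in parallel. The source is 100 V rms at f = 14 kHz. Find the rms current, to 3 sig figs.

62.4 mA

ω = 2πf = 87960 rad/s
X_C = 1/(ωC) = 16500 Ω
Parallel: admittances add. Y = 1/R + jωC
Y = (0.000621 + j6.07e-05) S
|Y| = 0.000624 S → |Z| = 1/|Y| = 1600 Ω, ∠Z = −∠Y = -5.58°
I = V/|Z| = 100/1600 = 62.4 mA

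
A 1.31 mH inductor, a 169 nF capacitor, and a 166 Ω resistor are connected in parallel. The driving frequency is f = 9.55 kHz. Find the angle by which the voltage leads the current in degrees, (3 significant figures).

ω = 2πf = 60000 rad/s
X_L = ωL = 78.6 Ω
X_C = 1/(ωC) = 98.6 Ω
Parallel: admittances add. Y = 1/R + 1/(jωL) + jωC
Y = (0.00602 − j0.00258) S
|Y| = 0.00655 S → |Z| = 1/|Y| = 153 Ω, ∠Z = −∠Y = 23.2°

23.2°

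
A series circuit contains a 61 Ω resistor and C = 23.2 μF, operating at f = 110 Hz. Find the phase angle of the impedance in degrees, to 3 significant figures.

ω = 2πf = 691.2 rad/s
X_C = 1/(ωC) = 62.4 Ω
Z = 61.0 − j62.4 Ω
|Z| = √(61.0² + 62.4²) = 87.2 Ω
∠Z = arctan(-62.4/61.0) = -45.6°

-45.6°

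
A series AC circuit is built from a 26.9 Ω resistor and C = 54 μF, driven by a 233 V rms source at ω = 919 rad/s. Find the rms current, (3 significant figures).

6.93 A

X_C = 1/(ωC) = 20.2 Ω
Z = 26.9 − j20.2 Ω
|Z| = √(26.9² + 20.2²) = 33.6 Ω
I = V/|Z| = 233/33.6 = 6.93 A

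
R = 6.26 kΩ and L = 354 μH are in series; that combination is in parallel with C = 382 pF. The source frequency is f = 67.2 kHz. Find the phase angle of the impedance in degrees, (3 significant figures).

-44.6°

ω = 2πf = 422200 rad/s
X_L = ωL = 149 Ω
X_C = 1/(ωC) = 6200 Ω
Branch 1 (R+jX_L): Z₁ = 6260 + j149 Ω, |Z₁| = 6260 Ω
Branch 2 (−jX_C): Z₂ = −j6200 Ω
Parallel: Z = Z₁Z₂/(Z₁+Z₂), |Z| = 4460 Ω, ∠Z = -44.6°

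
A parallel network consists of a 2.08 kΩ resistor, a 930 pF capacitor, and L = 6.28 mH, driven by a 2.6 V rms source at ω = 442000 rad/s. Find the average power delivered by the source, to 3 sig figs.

X_L = ωL = 2780 Ω
X_C = 1/(ωC) = 2430 Ω
Parallel: admittances add. Y = 1/R + 1/(jωL) + jωC
Y = (0.000481 + j5.08e-05) S
|Y| = 0.000483 S → |Z| = 1/|Y| = 2070 Ω, ∠Z = −∠Y = -6.03°
I = V/|Z| = 1.26 mA
P = VI cos φ = 2.6 × 0.00126 × cos(-6.03°) = 3.25 mW

3.25 mW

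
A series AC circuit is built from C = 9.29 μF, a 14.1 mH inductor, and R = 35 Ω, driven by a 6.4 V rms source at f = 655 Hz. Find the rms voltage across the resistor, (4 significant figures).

4.732 V

ω = 2πf = 4115 rad/s
X_L = ωL = 58.03 Ω
X_C = 1/(ωC) = 26.16 Ω
Net reactance X = X_L − X_C = 31.87 Ω
Z = 35.00 + j31.87 Ω
|Z| = √(35.00² + 31.87²) = 47.34 Ω
I = V/|Z| = 135.2 mA
V_R = I·|Z_R| = 0.1352 × 35.00 = 4.732 V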